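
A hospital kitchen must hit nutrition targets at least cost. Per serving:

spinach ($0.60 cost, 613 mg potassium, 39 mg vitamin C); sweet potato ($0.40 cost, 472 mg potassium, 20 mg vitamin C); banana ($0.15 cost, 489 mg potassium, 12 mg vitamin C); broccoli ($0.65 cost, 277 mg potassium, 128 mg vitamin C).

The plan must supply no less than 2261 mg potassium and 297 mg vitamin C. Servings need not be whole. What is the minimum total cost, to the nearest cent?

spinach only: max(2261/613, 297/39) = 7.615 servings → $4.57.
sweet potato only: max(2261/472, 297/20) = 14.85 servings → $5.94.
banana only: max(2261/489, 297/12) = 24.75 servings → $3.71.
broccoli only: max(2261/277, 297/128) = 8.162 servings → $5.31.
spinach + sweet potato: the both-tight solution has a negative serving — not a feasible corner.
spinach + banana: intersection lies outside the first quadrant.
spinach + broccoli with both tight: 3.061 servings and 1.388 servings → $2.74.
sweet potato + banana with both targets exact would need a negative amount; discard.
sweet potato + broccoli with both tight: 3.775 servings and 1.731 servings → $2.63.
banana + broccoli with both tight: 3.495 servings and 1.993 servings → $1.82.
The minimum over all feasible corners is $1.82.

$1.82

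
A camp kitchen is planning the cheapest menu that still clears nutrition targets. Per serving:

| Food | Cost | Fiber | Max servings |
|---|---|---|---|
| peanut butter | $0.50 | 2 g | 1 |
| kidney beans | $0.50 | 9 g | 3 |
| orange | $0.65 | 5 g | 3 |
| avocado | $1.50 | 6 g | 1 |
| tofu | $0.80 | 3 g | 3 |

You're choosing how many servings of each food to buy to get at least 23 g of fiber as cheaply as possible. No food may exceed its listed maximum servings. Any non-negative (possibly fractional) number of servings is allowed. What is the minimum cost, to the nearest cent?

Cost per g of fiber: kidney beans $0.0556, orange $0.1300, peanut butter $0.2500, avocado $0.2500, tofu $0.2667.
Take 2.556 servings of kidney beans: +23.0 g fiber for $1.28 (total $1.28, still need 0.0 g).
Filling from the cheapest source first is optimal under one linear minimum: $1.28.

$1.28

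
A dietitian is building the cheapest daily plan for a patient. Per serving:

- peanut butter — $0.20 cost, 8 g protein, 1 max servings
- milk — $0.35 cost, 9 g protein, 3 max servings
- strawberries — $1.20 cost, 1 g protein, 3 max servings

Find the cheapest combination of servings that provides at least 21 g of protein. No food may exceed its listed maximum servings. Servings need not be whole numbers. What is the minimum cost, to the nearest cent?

$0.71

Cost per g of protein: peanut butter $0.0250, milk $0.0389, strawberries $1.2000.
Take 1 serving of peanut butter: +8.0 g protein for $0.20 (total $0.20, still need 13.0 g).
Take 1.444 servings of milk: +13.0 g protein for $0.51 (total $0.71, still need 0.0 g).
Filling from the cheapest source first is optimal under one linear minimum: $0.71.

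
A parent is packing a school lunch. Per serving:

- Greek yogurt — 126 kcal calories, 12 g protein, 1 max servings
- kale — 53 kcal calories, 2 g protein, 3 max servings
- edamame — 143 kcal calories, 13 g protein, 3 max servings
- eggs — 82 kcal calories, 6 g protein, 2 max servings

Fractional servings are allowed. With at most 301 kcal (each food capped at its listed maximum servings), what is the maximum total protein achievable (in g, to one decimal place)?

Protein per kcal: Greek yogurt 0.09524, edamame 0.09091, eggs 0.07317, kale 0.03774.
Take 1 serving of Greek yogurt: uses 126 kcal, +12.0 g protein (running total 12.0 g).
Take 1.224 servings of edamame: uses 175 kcal, +15.9 g protein (running total 27.9 g).
Greedy by best ratio exhausts the calories allowance optimally: 27.9 g.

27.9 g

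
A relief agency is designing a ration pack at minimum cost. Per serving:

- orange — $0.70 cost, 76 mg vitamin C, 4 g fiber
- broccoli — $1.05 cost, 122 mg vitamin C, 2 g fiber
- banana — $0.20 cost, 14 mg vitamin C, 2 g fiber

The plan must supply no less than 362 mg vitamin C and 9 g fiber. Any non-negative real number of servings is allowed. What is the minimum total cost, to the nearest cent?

$3.17

For a min-cost LP with two ≥-constraints, a basic feasible solution has at most two positive variables.
orange only: max(362/76, 9/4) = 4.763 servings → $3.33.
broccoli only: max(362/122, 9/2) = 4.5 servings → $4.72.
banana only: max(362/14, 9/2) = 25.86 servings → $5.17.
orange + broccoli with both tight: 1.113 servings and 2.274 servings → $3.17.
orange + banana: the both-tight solution has a negative serving — not a feasible corner.
broccoli + banana with both tight: 2.769 servings and 1.731 servings → $3.25.
Cheapest feasible corner: $3.17.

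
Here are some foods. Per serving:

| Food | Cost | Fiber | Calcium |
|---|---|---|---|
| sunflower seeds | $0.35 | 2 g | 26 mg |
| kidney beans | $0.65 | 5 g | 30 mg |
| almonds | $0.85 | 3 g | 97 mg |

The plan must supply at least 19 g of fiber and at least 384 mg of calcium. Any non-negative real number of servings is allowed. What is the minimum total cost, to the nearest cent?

$4.04

The cheapest plan sits at a corner of the feasible region — with two constraints it uses at most two foods.
sunflower seeds only: max(19/2, 384/26) = 14.77 servings → $5.17.
kidney beans only: max(19/5, 384/30) = 12.8 servings → $8.32.
almonds only: max(19/3, 384/97) = 6.333 servings → $5.38.
sunflower seeds + kidney beans: the both-tight solution has a negative serving — not a feasible corner.
sunflower seeds + almonds with both tight: 5.957 servings and 2.362 servings → $4.09.
kidney beans + almonds with both tight: 1.749 servings and 3.418 servings → $4.04.
Cheapest feasible corner: $4.04.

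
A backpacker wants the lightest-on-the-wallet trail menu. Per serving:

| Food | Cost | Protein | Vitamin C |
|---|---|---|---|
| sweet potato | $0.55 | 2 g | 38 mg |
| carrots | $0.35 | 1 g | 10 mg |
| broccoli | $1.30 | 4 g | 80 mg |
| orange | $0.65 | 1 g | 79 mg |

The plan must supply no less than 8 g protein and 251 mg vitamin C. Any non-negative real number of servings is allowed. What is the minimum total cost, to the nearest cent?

sweet potato only: max(8/2, 251/38) = 6.605 servings → $3.63.
carrots only: max(8/1, 251/10) = 25.1 servings → $8.79.
broccoli only: max(8/4, 251/80) = 3.138 servings → $4.08.
orange only: max(8/1, 251/79) = 8 servings → $5.20.
sweet potato + carrots: intersection lies outside the first quadrant.
sweet potato + broccoli: the both-tight solution has a negative serving — not a feasible corner.
sweet potato + orange with both tight: 3.175 servings and 1.65 servings → $2.82.
carrots + broccoli with both targets exact would need a negative amount; discard.
carrots + orange with both tight: 5.522 servings and 2.478 servings → $3.54.
broccoli + orange with both tight: 1.614 servings and 1.542 servings → $3.10.
So the least-cost plan costs $2.82.

$2.82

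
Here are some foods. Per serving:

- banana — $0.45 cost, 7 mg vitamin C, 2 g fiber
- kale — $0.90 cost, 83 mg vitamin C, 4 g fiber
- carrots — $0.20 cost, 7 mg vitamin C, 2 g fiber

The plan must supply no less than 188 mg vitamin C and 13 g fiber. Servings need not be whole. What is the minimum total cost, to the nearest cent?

This is a tiny linear program; its minimum lies at a vertex of the feasible set. List the vertices and price them.
banana only: max(188/7, 13/2) = 26.86 servings → $12.09.
kale only: max(188/83, 13/4) = 3.25 servings → $2.92.
carrots only: max(188/7, 13/2) = 26.86 servings → $5.37.
banana + kale with both tight: 2.37 servings and 2.065 servings → $2.92.
banana + carrots (both tight): parallel constraints — no distinct corner.
kale + carrots with both tight: 2.065 servings and 2.37 servings → $2.33.
So the least-cost plan costs $2.33.

$2.33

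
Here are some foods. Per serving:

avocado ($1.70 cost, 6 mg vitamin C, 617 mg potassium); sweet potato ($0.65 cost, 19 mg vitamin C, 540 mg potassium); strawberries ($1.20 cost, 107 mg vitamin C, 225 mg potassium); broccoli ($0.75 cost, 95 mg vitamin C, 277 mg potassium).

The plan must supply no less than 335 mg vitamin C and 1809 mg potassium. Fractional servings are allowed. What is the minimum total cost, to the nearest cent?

$3.50

The cheapest plan sits at a corner of the feasible region — with two constraints it uses at most two foods.
avocado only: max(335/6, 1809/617) = 55.83 servings → $94.92.
sweet potato only: max(335/19, 1809/540) = 17.63 servings → $11.46.
strawberries only: max(335/107, 1809/225) = 8.04 servings → $9.65.
broccoli only: max(335/95, 1809/277) = 6.531 servings → $4.90.
avocado + sweet potato with both targets exact would need a negative amount; discard.
avocado + strawberries with both tight: 1.828 servings and 3.028 servings → $6.74.
avocado + broccoli with both tight: 1.388 servings and 3.439 servings → $4.94.
sweet potato + strawberries with both tight: 2.209 servings and 2.739 servings → $4.72.
sweet potato + broccoli with both tight: 1.717 servings and 3.183 servings → $3.50.
strawberries + broccoli: the both-tight solution has a negative serving — not a feasible corner.
The minimum over all feasible corners is $3.50.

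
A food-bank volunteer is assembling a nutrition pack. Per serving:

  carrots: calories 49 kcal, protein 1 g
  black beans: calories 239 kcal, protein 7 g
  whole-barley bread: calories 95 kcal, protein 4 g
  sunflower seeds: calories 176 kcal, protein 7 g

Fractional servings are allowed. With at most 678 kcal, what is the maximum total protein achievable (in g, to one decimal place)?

28.5 g

Protein per kcal: whole-barley bread 0.04211, sunflower seeds 0.03977, black beans 0.02929, carrots 0.02041.
With no serving limits, spend the whole calories allowance on whole-barley bread: 678 kcal / 95 kcal × 4 g = 28.5 g.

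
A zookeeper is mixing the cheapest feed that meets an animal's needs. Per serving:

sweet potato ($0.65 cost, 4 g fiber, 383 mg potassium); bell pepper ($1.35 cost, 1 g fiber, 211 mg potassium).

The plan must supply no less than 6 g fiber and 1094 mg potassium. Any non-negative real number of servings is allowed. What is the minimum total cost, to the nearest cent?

A basic optimal solution has at most two foods positive. Try each food alone and each pair with both targets met exactly.
sweet potato only: max(6/4, 1094/383) = 2.856 servings → $1.86.
bell pepper only: max(6/1, 1094/211) = 6 servings → $8.10.
sweet potato + bell pepper with both tight: 0.3731 servings and 4.508 servings → $6.33.
The minimum over all feasible corners is $1.86.

$1.86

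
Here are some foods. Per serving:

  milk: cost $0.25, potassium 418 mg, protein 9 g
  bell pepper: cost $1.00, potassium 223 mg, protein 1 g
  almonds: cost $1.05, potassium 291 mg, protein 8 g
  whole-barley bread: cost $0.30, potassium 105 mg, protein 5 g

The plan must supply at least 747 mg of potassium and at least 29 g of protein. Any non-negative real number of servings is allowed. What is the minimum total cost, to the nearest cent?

$0.81

milk only: max(747/418, 29/9) = 3.222 servings → $0.81.
bell pepper only: max(747/223, 29/1) = 29 servings → $29.00.
almonds only: max(747/291, 29/8) = 3.625 servings → $3.81.
whole-barley bread only: max(747/105, 29/5) = 7.114 servings → $2.13.
milk + bell pepper: the both-tight solution has a negative serving — not a feasible corner.
milk + almonds: the both-tight solution has a negative serving — not a feasible corner.
milk + whole-barley bread with both tight: 0.6026 servings and 4.715 servings → $1.57.
bell pepper + almonds: intersection lies outside the first quadrant.
bell pepper + whole-barley bread with both tight: 0.6832 servings and 5.663 servings → $2.38.
almonds + whole-barley bread with both tight: 1.122 servings and 4.005 servings → $2.38.
The minimum over all feasible corners is $0.81.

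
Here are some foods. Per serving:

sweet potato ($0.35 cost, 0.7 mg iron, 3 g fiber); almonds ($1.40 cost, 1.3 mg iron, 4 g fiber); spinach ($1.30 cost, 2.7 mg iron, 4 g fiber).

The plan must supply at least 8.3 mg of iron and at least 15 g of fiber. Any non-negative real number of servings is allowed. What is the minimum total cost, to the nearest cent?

sweet potato only: max(8.3/0.7, 15/3) = 11.86 servings → $4.15.
almonds only: max(8.3/1.3, 15/4) = 6.385 servings → $8.94.
spinach only: max(8.3/2.7, 15/4) = 3.75 servings → $4.88.
sweet potato + almonds with both targets exact would need a negative amount; discard.
sweet potato + spinach with both tight: 1.377 servings and 2.717 servings → $4.01.
almonds + spinach with both tight: 1.304 servings and 2.446 servings → $5.01.
So the least-cost plan costs $4.01.

$4.01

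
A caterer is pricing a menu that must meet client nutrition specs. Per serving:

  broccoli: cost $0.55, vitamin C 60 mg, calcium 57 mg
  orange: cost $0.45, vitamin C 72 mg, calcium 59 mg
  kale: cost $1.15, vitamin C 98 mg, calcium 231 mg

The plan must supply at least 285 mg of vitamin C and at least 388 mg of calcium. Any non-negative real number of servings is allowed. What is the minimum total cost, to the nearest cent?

$2.33

Compare the cost at each extreme point of the feasible region.
broccoli only: max(285/60, 388/57) = 6.807 servings → $3.74.
orange only: max(285/72, 388/59) = 6.576 servings → $2.96.
kale only: max(285/98, 388/231) = 2.908 servings → $3.34.
broccoli + orange with both targets exact would need a negative amount; discard.
broccoli + kale with both tight: 3.361 servings and 0.8503 servings → $2.83.
orange + kale with both tight: 2.563 servings and 1.025 servings → $2.33.
Cheapest feasible corner: $2.33.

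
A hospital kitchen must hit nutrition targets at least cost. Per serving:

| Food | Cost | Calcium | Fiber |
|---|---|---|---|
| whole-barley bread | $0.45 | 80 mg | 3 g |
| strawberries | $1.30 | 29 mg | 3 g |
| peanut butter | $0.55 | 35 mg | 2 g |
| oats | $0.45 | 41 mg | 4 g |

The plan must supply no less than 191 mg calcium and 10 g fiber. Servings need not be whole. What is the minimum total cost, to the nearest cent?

$1.33

At the optimum either one food covers both requirements or two foods hit both targets exactly; no other combination can be cheaper.
whole-barley bread only: max(191/80, 10/3) = 3.333 servings → $1.50.
strawberries only: max(191/29, 10/3) = 6.586 servings → $8.56.
peanut butter only: max(191/35, 10/2) = 5.457 servings → $3.00.
oats only: max(191/41, 10/4) = 4.659 servings → $2.10.
whole-barley bread + strawberries with both tight: 1.85 servings and 1.484 servings → $2.76.
whole-barley bread + peanut butter with both tight: 0.5818 servings and 4.127 servings → $2.53.
whole-barley bread + oats with both tight: 1.797 servings and 1.152 servings → $1.33.
strawberries + peanut butter with both targets exact would need a negative amount; discard.
strawberries + oats: intersection lies outside the first quadrant.
peanut butter + oats: intersection lies outside the first quadrant.
The minimum over all feasible corners is $1.33.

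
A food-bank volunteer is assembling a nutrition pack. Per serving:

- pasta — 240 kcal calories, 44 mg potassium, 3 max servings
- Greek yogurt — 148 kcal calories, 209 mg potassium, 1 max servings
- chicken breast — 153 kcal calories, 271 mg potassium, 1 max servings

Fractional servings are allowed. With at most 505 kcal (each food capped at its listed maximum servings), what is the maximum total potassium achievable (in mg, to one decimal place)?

517.4 mg

Potassium per kcal: chicken breast 1.771, Greek yogurt 1.412, pasta 0.1833.
Take 1 serving of chicken breast: uses 153 kcal, +271.0 mg potassium (running total 271.0 mg).
Take 1 serving of Greek yogurt: uses 148 kcal, +209.0 mg potassium (running total 480.0 mg).
Take 0.85 servings of pasta: uses 204 kcal, +37.4 mg potassium (running total 517.4 mg).
Filling greedily by potassium-per-kcal is optimal for one linear limit, giving 517.4 mg.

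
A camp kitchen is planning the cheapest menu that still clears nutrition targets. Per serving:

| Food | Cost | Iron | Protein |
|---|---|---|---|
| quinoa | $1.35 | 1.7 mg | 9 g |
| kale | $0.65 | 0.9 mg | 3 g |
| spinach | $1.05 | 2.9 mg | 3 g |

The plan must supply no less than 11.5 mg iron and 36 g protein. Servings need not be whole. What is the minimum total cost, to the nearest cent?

$6.61

The cheapest plan sits at a corner of the feasible region — with two constraints it uses at most two foods.
quinoa only: max(11.5/1.7, 36/9) = 6.765 servings → $9.13.
kale only: max(11.5/0.9, 36/3) = 12.78 servings → $8.31.
spinach only: max(11.5/2.9, 36/3) = 12 servings → $12.60.
quinoa + kale: the both-tight solution has a negative serving — not a feasible corner.
quinoa + spinach with both tight: 3.329 servings and 2.014 servings → $6.61.
kale + spinach with both tight: 11.65 servings and 0.35 servings → $7.94.
Cheapest feasible corner: $6.61.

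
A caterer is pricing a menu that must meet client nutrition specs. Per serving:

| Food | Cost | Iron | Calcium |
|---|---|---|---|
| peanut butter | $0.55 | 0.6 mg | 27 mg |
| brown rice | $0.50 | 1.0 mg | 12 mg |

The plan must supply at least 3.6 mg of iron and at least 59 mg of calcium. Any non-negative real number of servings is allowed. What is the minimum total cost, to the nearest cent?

$2.00

With two linear requirements the optimum uses one or two foods; enumerate the corners.
peanut butter only: max(3.6/0.6, 59/27) = 6 servings → $3.30.
brown rice only: max(3.6/1.0, 59/12) = 4.917 servings → $2.46.
peanut butter + brown rice with both tight: 0.798 servings and 3.121 servings → $2.00.
The minimum over all feasible corners is $2.00.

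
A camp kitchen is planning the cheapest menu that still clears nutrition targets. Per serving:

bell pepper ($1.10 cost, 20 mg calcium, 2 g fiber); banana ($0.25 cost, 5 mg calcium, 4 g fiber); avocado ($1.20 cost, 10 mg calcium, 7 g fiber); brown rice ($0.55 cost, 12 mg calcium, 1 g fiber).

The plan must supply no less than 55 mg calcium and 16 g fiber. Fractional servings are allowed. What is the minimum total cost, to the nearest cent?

$2.59

This is a tiny linear program; its minimum lies at a vertex of the feasible set. List the vertices and price them.
bell pepper only: max(55/20, 16/2) = 8 servings → $8.80.
banana only: max(55/5, 16/4) = 11 servings → $2.75.
avocado only: max(55/10, 16/7) = 5.5 servings → $6.60.
brown rice only: max(55/12, 16/1) = 16 servings → $8.80.
bell pepper + banana with both tight: 2 servings and 3 servings → $2.95.
bell pepper + avocado with both tight: 1.875 servings and 1.75 servings → $4.16.
bell pepper + brown rice: intersection lies outside the first quadrant.
banana + avocado: the both-tight solution has a negative serving — not a feasible corner.
banana + brown rice with both tight: 3.186 servings and 3.256 servings → $2.59.
avocado + brown rice with both tight: 1.851 servings and 3.041 servings → $3.89.
Cheapest feasible corner: $2.59.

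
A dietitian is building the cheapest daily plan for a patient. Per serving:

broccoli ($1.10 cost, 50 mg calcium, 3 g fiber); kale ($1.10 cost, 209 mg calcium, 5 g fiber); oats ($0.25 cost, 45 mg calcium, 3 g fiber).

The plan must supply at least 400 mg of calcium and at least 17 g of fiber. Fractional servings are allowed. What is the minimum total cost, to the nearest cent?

Compare the cost at each extreme point of the feasible region.
broccoli only: max(400/50, 17/3) = 8 servings → $8.80.
kale only: max(400/209, 17/5) = 3.4 servings → $3.74.
oats only: max(400/45, 17/3) = 8.889 servings → $2.22.
broccoli + kale with both tight: 4.119 servings and 0.9284 servings → $5.55.
broccoli + oats: the both-tight solution has a negative serving — not a feasible corner.
kale + oats with both tight: 1.082 servings and 3.863 servings → $2.16.
Cheapest feasible corner: $2.16.

$2.16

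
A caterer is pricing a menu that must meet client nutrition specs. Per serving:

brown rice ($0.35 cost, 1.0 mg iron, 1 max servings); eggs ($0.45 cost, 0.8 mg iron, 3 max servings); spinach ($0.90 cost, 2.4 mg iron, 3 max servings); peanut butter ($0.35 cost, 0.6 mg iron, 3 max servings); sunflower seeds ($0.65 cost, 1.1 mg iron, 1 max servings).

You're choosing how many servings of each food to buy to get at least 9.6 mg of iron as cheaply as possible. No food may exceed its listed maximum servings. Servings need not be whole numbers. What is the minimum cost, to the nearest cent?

$3.84

Cost per mg of iron: brown rice $0.3500, spinach $0.3750, eggs $0.5625, peanut butter $0.5833, sunflower seeds $0.5909.
Take 1 serving of brown rice: +1.0 mg iron for $0.35 (total $0.35, still need 8.6 mg).
Take 3 servings of spinach: +7.2 mg iron for $2.70 (total $3.05, still need 1.4 mg).
Take 1.75 servings of eggs: +1.4 mg iron for $0.79 (total $3.84, still need 0.0 mg).
Filling from the cheapest source first is optimal under one linear minimum: $3.84.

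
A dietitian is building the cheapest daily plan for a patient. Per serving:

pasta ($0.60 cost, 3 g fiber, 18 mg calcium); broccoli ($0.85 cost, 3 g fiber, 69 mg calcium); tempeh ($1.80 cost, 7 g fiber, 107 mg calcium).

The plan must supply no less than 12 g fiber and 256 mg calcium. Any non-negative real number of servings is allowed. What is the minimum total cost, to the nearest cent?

For a min-cost LP with two ≥-constraints, a basic feasible solution has at most two positive variables.
pasta only: max(12/3, 256/18) = 14.22 servings → $8.53.
broccoli only: max(12/3, 256/69) = 4 servings → $3.40.
tempeh only: max(12/7, 256/107) = 2.393 servings → $4.31.
pasta + broccoli with both tight: 0.3922 servings and 3.608 servings → $3.30.
pasta + tempeh: the both-tight solution has a negative serving — not a feasible corner.
broccoli + tempeh with both tight: 3.136 servings and 0.3704 servings → $3.33.
Cheapest feasible corner: $3.30.

$3.30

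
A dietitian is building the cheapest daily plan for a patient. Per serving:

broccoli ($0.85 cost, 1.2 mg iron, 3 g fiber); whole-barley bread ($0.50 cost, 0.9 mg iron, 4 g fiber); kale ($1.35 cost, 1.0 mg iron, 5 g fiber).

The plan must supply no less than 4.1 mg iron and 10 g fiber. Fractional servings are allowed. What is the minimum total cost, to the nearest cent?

$2.28

At the optimum either one food covers both requirements or two foods hit both targets exactly; no other combination can be cheaper.
broccoli only: max(4.1/1.2, 10/3) = 3.417 servings → $2.90.
whole-barley bread only: max(4.1/0.9, 10/4) = 4.556 servings → $2.28.
kale only: max(4.1/1.0, 10/5) = 4.1 servings → $5.54.
broccoli + whole-barley bread: the both-tight solution has a negative serving — not a feasible corner.
broccoli + kale: the both-tight solution has a negative serving — not a feasible corner.
whole-barley bread + kale: intersection lies outside the first quadrant.
The minimum over all feasible corners is $2.28.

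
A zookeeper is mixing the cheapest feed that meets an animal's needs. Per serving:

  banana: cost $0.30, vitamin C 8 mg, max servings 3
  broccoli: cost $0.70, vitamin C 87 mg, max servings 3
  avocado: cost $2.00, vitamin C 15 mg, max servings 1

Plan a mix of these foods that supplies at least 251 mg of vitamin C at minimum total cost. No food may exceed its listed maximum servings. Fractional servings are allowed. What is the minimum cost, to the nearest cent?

Cost per mg of vitamin C: broccoli $0.0080, banana $0.0375, avocado $0.1333.
Take 2.885 servings of broccoli: +251.0 mg vitamin C for $2.02 (total $2.02, still need 0.0 mg).
Filling from the cheapest source first is optimal under one linear minimum: $2.02.

$2.02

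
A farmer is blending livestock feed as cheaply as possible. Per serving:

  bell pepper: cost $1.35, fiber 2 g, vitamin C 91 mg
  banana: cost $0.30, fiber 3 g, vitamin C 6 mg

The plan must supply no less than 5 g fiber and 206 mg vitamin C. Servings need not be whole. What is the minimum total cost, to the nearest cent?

$3.09

At the optimum either one food covers both requirements or two foods hit both targets exactly; no other combination can be cheaper.
bell pepper only: max(5/2, 206/91) = 2.5 servings → $3.38.
banana only: max(5/3, 206/6) = 34.33 servings → $10.30.
bell pepper + banana with both tight: 2.253 servings and 0.1648 servings → $3.09.
So the least-cost plan costs $3.09.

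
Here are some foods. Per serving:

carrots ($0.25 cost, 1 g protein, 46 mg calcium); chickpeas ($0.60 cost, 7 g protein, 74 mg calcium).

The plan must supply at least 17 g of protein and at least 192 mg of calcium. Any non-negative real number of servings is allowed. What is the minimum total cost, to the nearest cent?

At the optimum either one food covers both requirements or two foods hit both targets exactly; no other combination can be cheaper.
carrots only: max(17/1, 192/46) = 17 servings → $4.25.
chickpeas only: max(17/7, 192/74) = 2.595 servings → $1.56.
carrots + chickpeas with both tight: 0.3468 servings and 2.379 servings → $1.51.
Cheapest feasible corner: $1.51.

$1.51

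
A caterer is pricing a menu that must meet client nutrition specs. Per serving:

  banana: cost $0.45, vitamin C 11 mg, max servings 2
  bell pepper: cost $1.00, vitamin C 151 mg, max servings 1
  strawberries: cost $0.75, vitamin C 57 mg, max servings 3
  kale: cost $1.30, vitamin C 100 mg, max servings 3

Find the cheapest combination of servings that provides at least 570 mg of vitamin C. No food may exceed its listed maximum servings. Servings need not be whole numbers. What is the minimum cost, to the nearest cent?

Cost per mg of vitamin C: bell pepper $0.0066, kale $0.0130, strawberries $0.0132, banana $0.0409.
Take 1 serving of bell pepper: +151.0 mg vitamin C for $1.00 (total $1.00, still need 419.0 mg).
Take 3 servings of kale: +300.0 mg vitamin C for $3.90 (total $4.90, still need 119.0 mg).
Take 2.088 servings of strawberries: +119.0 mg vitamin C for $1.57 (total $6.47, still need 0.0 mg).
Filling from the cheapest source first is optimal under one linear minimum: $6.47.

$6.47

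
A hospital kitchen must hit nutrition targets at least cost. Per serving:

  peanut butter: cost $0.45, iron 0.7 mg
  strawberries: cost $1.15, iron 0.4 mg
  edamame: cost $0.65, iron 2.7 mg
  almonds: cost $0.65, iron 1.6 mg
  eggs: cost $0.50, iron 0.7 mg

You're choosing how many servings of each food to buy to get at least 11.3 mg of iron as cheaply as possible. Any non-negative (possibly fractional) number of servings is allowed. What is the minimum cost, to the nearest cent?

$2.72

Cost per mg of iron: edamame $0.2407, almonds $0.4062, peanut butter $0.6429, eggs $0.7143, strawberries $2.8750.
With no serving limits, use only edamame: 11.3 mg / 2.7 mg = 4.185 servings × $0.65 = $2.72.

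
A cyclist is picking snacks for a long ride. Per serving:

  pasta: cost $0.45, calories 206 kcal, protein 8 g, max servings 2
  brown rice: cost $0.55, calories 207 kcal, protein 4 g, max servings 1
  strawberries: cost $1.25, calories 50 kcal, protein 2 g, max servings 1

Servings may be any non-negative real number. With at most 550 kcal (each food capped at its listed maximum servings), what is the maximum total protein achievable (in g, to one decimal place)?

Protein per kcal: strawberries 0.04, pasta 0.03883, brown rice 0.01932.
Take 1 serving of strawberries: uses 50 kcal, +2.0 g protein (running total 2.0 g).
Take 2 servings of pasta: uses 412 kcal, +16.0 g protein (running total 18.0 g).
Take 0.4251 servings of brown rice: uses 88 kcal, +1.7 g protein (running total 19.7 g).
Greedy by best ratio exhausts the calories allowance optimally: 19.7 g.

19.7 g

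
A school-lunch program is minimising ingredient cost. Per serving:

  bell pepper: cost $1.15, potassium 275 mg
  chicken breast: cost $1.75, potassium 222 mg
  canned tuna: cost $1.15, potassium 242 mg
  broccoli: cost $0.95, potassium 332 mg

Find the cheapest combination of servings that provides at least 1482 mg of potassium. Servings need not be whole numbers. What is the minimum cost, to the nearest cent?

$4.24

Cost per mg of potassium: broccoli $0.0029, bell pepper $0.0042, canned tuna $0.0048, chicken breast $0.0079.
With no serving limits, use only broccoli: 1482 mg / 332 mg = 4.464 servings × $0.95 = $4.24.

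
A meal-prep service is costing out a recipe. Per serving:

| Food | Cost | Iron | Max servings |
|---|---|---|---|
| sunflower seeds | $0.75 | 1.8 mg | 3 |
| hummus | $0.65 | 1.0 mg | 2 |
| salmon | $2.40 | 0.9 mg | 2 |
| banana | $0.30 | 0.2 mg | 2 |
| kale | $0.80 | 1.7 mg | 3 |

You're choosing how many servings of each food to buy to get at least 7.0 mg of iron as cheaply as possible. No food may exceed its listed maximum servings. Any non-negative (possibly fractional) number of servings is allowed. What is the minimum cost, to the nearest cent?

Cost per mg of iron: sunflower seeds $0.4167, kale $0.4706, hummus $0.6500, banana $1.5000, salmon $2.6667.
Take 3 servings of sunflower seeds: +5.4 mg iron for $2.25 (total $2.25, still need 1.6 mg).
Take 0.9412 servings of kale: +1.6 mg iron for $0.75 (total $3.00, still need 0.0 mg).
Filling from the cheapest source first is optimal under one linear minimum: $3.00.

$3.00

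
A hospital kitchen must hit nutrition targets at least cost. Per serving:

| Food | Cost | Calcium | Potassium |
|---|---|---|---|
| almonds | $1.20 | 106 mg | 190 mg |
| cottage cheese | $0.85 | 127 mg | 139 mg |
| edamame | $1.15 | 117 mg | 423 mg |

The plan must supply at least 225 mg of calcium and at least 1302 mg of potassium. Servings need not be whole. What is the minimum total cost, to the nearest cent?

At the optimum either one food covers both requirements or two foods hit both targets exactly; no other combination can be cheaper.
almonds only: max(225/106, 1302/190) = 6.853 servings → $8.22.
cottage cheese only: max(225/127, 1302/139) = 9.367 servings → $7.96.
edamame only: max(225/117, 1302/423) = 3.078 servings → $3.54.
almonds + cottage cheese with both targets exact would need a negative amount; discard.
almonds + edamame: the both-tight solution has a negative serving — not a feasible corner.
cottage cheese + edamame: the both-tight solution has a negative serving — not a feasible corner.
Cheapest feasible corner: $3.54.

$3.54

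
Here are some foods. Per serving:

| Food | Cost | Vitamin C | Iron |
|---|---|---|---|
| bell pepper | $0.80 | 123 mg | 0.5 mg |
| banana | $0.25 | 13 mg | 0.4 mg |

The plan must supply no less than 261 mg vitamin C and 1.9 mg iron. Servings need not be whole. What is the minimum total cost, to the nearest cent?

$2.10

This is a tiny linear program; its minimum lies at a vertex of the feasible set. List the vertices and price them.
bell pepper only: max(261/123, 1.9/0.5) = 3.8 servings → $3.04.
banana only: max(261/13, 1.9/0.4) = 20.08 servings → $5.02.
bell pepper + banana with both tight: 1.867 servings and 2.417 servings → $2.10.
Cheapest feasible corner: $2.10.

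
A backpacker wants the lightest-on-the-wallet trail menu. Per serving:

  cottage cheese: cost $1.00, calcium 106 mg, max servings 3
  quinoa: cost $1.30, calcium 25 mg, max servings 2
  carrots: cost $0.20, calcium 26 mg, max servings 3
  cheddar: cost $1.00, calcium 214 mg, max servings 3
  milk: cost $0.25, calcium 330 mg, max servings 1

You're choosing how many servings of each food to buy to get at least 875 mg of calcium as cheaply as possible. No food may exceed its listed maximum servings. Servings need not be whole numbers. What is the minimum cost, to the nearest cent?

$2.80

Cost per mg of calcium: milk $0.0008, cheddar $0.0047, carrots $0.0077, cottage cheese $0.0094, quinoa $0.0520.
Take 1 serving of milk: +330.0 mg calcium for $0.25 (total $0.25, still need 545.0 mg).
Take 2.547 servings of cheddar: +545.0 mg calcium for $2.55 (total $2.80, still need 0.0 mg).
Greedy by cheapest-per-mg is optimal for a single linear constraint, so the minimum cost is $2.80.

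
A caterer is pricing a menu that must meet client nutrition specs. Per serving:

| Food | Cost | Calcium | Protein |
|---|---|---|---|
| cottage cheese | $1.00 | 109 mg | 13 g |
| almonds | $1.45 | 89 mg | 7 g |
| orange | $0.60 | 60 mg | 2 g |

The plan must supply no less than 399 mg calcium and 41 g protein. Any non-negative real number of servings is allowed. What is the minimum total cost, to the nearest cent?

With two linear requirements the optimum uses one or two foods; enumerate the corners.
cottage cheese only: max(399/109, 41/13) = 3.661 servings → $3.66.
almonds only: max(399/89, 41/7) = 5.857 servings → $8.49.
orange only: max(399/60, 41/2) = 20.5 servings → $12.30.
cottage cheese + almonds with both tight: 2.173 servings and 1.822 servings → $4.81.
cottage cheese + orange with both tight: 2.957 servings and 1.278 servings → $3.72.
almonds + orange: the both-tight solution has a negative serving — not a feasible corner.
The minimum over all feasible corners is $3.66.

$3.66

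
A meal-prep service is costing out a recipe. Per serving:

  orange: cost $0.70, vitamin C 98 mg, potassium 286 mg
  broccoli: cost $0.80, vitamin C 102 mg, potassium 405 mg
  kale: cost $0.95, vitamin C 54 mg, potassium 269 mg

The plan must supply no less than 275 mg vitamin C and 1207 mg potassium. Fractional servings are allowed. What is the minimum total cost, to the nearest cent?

$2.38

This is a tiny linear program; its minimum lies at a vertex of the feasible set. List the vertices and price them.
orange only: max(275/98, 1207/286) = 4.22 servings → $2.95.
broccoli only: max(275/102, 1207/405) = 2.98 servings → $2.38.
kale only: max(275/54, 1207/269) = 5.093 servings → $4.84.
orange + broccoli with both targets exact would need a negative amount; discard.
orange + kale with both tight: 0.8057 servings and 3.63 servings → $4.01.
broccoli + kale with both tight: 1.58 servings and 2.108 servings → $3.27.
So the least-cost plan costs $2.38.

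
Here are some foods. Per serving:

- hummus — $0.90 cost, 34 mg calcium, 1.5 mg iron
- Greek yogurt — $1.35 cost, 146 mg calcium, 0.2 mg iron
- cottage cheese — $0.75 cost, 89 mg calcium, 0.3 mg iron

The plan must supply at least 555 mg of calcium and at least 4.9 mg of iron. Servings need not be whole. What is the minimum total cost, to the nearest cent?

$6.02

A basic optimal solution has at most two foods positive. Try each food alone and each pair with both targets met exactly.
hummus only: max(555/34, 4.9/1.5) = 16.32 servings → $14.69.
Greek yogurt only: max(555/146, 4.9/0.2) = 24.5 servings → $33.08.
cottage cheese only: max(555/89, 4.9/0.3) = 16.33 servings → $12.25.
hummus + Greek yogurt with both tight: 2.848 servings and 3.138 servings → $6.80.
hummus + cottage cheese with both tight: 2.187 servings and 5.401 servings → $6.02.
Greek yogurt + cottage cheese: intersection lies outside the first quadrant.
The minimum over all feasible corners is $6.02.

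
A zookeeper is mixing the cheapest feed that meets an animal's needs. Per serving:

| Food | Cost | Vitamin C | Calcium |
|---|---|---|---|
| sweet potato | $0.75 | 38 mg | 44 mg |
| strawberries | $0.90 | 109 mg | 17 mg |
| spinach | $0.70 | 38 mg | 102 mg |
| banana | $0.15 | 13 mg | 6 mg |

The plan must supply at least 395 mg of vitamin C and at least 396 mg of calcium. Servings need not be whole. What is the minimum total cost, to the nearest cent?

$4.61

Compare the cost at each extreme point of the feasible region.
sweet potato only: max(395/38, 396/44) = 10.39 servings → $7.80.
strawberries only: max(395/109, 396/17) = 23.29 servings → $20.96.
spinach only: max(395/38, 396/102) = 10.39 servings → $7.28.
banana only: max(395/13, 396/6) = 66 servings → $9.90.
sweet potato + strawberries with both tight: 8.783 servings and 0.5619 servings → $7.09.
sweet potato + spinach: the both-tight solution has a negative serving — not a feasible corner.
sweet potato + banana with both tight: 8.076 servings and 6.779 servings → $7.07.
strawberries + spinach with both tight: 2.41 servings and 3.481 servings → $4.61.
strawberries + banana with both targets exact would need a negative amount; discard.
spinach + banana with both tight: 2.53 servings and 22.99 servings → $5.22.
So the least-cost plan costs $4.61.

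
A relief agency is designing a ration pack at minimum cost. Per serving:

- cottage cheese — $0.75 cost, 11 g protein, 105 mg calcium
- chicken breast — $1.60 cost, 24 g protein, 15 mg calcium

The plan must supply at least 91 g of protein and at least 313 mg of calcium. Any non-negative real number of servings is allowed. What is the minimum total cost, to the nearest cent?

$6.11

This is a tiny linear program; its minimum lies at a vertex of the feasible set. List the vertices and price them.
cottage cheese only: max(91/11, 313/105) = 8.273 servings → $6.20.
chicken breast only: max(91/24, 313/15) = 20.87 servings → $33.39.
cottage cheese + chicken breast with both tight: 2.61 servings and 2.595 servings → $6.11.
Cheapest feasible corner: $6.11.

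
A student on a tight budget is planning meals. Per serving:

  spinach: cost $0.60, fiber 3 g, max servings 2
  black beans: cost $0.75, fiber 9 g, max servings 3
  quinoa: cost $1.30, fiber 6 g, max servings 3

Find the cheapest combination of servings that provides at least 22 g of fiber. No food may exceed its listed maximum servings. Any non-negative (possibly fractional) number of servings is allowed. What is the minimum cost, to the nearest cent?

$1.83

Cost per g of fiber: black beans $0.0833, spinach $0.2000, quinoa $0.2167.
Take 2.444 servings of black beans: +22.0 g fiber for $1.83 (total $1.83, still need 0.0 g).
Greedy by cheapest-per-g is optimal for a single linear constraint, so the minimum cost is $1.83.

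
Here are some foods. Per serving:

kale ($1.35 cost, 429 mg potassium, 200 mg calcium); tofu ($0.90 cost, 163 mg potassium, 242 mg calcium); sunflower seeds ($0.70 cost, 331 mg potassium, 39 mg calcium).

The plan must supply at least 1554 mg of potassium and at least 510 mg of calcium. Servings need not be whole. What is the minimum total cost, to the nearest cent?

Two binding constraints pin down two serving amounts, so the optimal mix uses at most two foods. The candidates are each food alone (scaled to the tighter of potassium/calcium) and each pair with both constraints tight.
kale only: max(1554/429, 510/200) = 3.622 servings → $4.89.
tofu only: max(1554/163, 510/242) = 9.534 servings → $8.58.
sunflower seeds only: max(1554/331, 510/39) = 13.08 servings → $9.15.
kale + tofu: intersection lies outside the first quadrant.
kale + sunflower seeds with both tight: 2.187 servings and 1.86 servings → $4.25.
tofu + sunflower seeds with both tight: 1.467 servings and 3.972 servings → $4.10.
The minimum over all feasible corners is $4.10.

$4.10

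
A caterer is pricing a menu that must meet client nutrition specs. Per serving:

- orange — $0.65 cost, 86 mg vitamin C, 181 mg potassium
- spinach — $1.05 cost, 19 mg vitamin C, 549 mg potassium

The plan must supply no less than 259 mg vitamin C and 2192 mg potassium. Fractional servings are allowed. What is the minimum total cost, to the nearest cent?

Check every corner: each single food scaled to meet both minima, and each pair solved so both constraints bind.
orange only: max(259/86, 2192/181) = 12.11 servings → $7.87.
spinach only: max(259/19, 2192/549) = 13.63 servings → $14.31.
orange + spinach with both tight: 2.297 servings and 3.235 servings → $4.89.
The minimum over all feasible corners is $4.89.

$4.89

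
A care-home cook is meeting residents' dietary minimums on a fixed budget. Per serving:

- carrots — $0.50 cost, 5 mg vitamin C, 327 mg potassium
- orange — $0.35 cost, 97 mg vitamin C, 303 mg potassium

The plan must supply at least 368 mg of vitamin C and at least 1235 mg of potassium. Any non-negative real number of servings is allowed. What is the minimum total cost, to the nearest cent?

Minimising a linear cost over {vitamin C ≥ 368, potassium ≥ 1235, servings ≥ 0} — the optimum is at a vertex, using one or two foods.
carrots only: max(368/5, 1235/327) = 73.6 servings → $36.80.
orange only: max(368/97, 1235/303) = 4.076 servings → $1.43.
carrots + orange with both tight: 0.2745 servings and 3.78 servings → $1.46.
Cheapest feasible corner: $1.43.

$1.43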